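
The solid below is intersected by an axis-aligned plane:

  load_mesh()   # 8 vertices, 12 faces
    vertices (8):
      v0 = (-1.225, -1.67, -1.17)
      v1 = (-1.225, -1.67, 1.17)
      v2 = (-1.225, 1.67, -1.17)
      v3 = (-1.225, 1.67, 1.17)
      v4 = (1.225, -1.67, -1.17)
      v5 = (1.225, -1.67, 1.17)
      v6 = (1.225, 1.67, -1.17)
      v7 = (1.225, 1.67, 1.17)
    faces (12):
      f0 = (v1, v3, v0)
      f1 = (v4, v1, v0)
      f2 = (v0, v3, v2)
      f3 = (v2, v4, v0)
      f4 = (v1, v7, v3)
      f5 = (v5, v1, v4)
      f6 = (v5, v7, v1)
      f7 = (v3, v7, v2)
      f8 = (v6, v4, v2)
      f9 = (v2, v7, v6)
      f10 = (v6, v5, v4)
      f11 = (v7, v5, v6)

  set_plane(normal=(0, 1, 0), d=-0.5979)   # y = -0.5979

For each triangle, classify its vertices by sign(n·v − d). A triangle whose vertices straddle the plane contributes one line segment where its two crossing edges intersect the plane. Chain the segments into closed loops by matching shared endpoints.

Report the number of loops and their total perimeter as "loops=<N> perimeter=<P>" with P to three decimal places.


loops=1 perimeter=9.580

Straddling triangles (8 of 12):
  (v1,v3,v0) [-+-] → (-1.225, -0.5979, 1.17)–(-1.225, -0.5979, -0.418888)  len=1.5889
  (v0,v3,v2) [-++] → (-1.225, -0.5979, -0.418888)–(-1.225, -0.5979, -1.17)  len=0.7511
  (v2,v4,v0) [+--] → (0.438579, -0.5979, -1.17)–(-1.225, -0.5979, -1.17)  len=1.6636
  (v1,v7,v3) [-++] → (-0.438579, -0.5979, 1.17)–(-1.225, -0.5979, 1.17)  len=0.7864
  (v5,v7,v1) [-+-] → (1.225, -0.5979, 1.17)–(-0.438579, -0.5979, 1.17)  len=1.6636
  (v6,v4,v2) [+-+] → (1.225, -0.5979, -1.17)–(0.438579, -0.5979, -1.17)  len=0.7864
  (v6,v5,v4) [+--] → (1.225, -0.5979, 0.418888)–(1.225, -0.5979, -1.17)  len=1.5889
  (v7,v5,v6) [+-+] → (1.225, -0.5979, 1.17)–(1.225, -0.5979, 0.418888)  len=0.7511

Chained into 1 loop(s):
  loop 1: 8 segments, perimeter = 9.5800
Total perimeter = 9.580


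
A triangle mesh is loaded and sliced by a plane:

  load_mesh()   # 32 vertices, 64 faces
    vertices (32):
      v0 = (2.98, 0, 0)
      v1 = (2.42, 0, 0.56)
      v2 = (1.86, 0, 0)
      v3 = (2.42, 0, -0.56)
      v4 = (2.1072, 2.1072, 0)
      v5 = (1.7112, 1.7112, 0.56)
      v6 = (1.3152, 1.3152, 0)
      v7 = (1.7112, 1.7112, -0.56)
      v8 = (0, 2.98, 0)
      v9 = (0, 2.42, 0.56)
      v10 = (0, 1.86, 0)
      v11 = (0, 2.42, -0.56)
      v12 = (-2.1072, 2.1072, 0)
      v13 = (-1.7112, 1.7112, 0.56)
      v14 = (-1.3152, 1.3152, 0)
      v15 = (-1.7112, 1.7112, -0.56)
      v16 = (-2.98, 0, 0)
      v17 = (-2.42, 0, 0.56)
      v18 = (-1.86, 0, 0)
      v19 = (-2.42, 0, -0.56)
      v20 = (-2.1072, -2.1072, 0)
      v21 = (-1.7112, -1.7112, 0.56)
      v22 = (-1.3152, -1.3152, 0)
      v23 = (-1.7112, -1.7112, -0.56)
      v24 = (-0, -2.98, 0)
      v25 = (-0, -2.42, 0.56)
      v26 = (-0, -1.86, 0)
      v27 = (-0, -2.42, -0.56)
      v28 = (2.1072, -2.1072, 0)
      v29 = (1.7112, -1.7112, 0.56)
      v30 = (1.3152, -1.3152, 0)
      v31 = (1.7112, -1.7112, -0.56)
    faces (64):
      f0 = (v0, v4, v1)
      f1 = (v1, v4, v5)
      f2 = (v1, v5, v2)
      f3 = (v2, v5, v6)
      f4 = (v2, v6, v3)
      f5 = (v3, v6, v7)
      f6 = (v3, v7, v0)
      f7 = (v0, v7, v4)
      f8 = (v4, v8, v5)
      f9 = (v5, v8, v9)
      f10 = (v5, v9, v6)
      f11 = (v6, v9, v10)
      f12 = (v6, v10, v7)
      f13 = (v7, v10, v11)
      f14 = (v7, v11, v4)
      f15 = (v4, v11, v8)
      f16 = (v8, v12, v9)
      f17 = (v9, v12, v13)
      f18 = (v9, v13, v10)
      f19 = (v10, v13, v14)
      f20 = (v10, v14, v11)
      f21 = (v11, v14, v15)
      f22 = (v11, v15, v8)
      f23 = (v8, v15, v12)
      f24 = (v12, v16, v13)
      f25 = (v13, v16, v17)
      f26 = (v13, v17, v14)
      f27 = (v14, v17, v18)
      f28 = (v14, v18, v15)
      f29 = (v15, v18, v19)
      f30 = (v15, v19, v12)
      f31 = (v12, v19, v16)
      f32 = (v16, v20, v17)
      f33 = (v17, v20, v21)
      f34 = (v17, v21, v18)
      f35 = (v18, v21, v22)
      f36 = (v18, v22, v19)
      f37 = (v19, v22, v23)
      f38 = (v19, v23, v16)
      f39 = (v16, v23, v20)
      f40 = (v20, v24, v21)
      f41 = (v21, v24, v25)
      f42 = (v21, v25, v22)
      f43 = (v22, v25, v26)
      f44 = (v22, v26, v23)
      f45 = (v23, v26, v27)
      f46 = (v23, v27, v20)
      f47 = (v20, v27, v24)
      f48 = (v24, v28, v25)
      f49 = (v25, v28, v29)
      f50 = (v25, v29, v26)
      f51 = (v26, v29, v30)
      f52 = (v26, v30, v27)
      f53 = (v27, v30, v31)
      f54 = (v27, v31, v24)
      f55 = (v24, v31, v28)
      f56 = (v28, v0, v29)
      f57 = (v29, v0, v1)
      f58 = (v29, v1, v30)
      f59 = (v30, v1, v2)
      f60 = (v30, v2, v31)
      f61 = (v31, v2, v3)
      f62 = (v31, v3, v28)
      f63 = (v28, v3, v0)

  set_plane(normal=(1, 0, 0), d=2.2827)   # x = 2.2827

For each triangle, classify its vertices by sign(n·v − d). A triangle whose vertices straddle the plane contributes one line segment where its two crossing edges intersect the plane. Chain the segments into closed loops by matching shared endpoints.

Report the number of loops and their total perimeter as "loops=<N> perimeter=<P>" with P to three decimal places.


Straddling triangles (14 of 64):
  (v0,v4,v1) [+-+] → (2.2827, 1.68349, 0)–(2.2827, 0.924931, 0.314194)  len=0.8211
  (v1,v4,v5) [+--] → (2.2827, 0.924931, 0.314194)–(2.2827, 0.331473, 0.56)  len=0.6424
  (v1,v5,v2) [+--] → (2.2827, 0.331473, 0.56)–(2.2827, 0, 0.4227)  len=0.3588
  (v2,v6,v3) [--+] → (2.2827, 0.163448, -0.490406)–(2.2827, 0, -0.4227)  len=0.1769
  (v3,v6,v7) [+--] → (2.2827, 0.163448, -0.490406)–(2.2827, 0.331473, -0.56)  len=0.1819
  (v3,v7,v0) [+-+] → (2.2827, 0.331473, -0.56)–(2.2827, 0.940432, -0.307762)  len=0.6591
  (v0,v7,v4) [+--] → (2.2827, 0.940432, -0.307762)–(2.2827, 1.68349, 0)  len=0.8043
  (v28,v0,v29) [-+-] → (2.2827, -1.68349, 0)–(2.2827, -0.940432, 0.307762)  len=0.8043
  (v29,v0,v1) [-++] → (2.2827, -0.940432, 0.307762)–(2.2827, -0.331473, 0.56)  len=0.6591
  (v29,v1,v30) [-+-] → (2.2827, -0.331473, 0.56)–(2.2827, -0.163448, 0.490406)  len=0.1819
  (v30,v1,v2) [-+-] → (2.2827, -0.163448, 0.490406)–(2.2827, 0, 0.4227)  len=0.1769
  (v31,v2,v3) [--+] → (2.2827, 0, -0.4227)–(2.2827, -0.331473, -0.56)  len=0.3588
  (v31,v3,v28) [-+-] → (2.2827, -0.331473, -0.56)–(2.2827, -0.924931, -0.314194)  len=0.6424
  (v28,v3,v0) [-++] → (2.2827, -0.924931, -0.314194)–(2.2827, -1.68349, 0)  len=0.8211

Chained into 1 loop(s):
  loop 1: 14 segments, perimeter = 7.2888
Total perimeter = 7.289

loops=1 perimeter=7.289


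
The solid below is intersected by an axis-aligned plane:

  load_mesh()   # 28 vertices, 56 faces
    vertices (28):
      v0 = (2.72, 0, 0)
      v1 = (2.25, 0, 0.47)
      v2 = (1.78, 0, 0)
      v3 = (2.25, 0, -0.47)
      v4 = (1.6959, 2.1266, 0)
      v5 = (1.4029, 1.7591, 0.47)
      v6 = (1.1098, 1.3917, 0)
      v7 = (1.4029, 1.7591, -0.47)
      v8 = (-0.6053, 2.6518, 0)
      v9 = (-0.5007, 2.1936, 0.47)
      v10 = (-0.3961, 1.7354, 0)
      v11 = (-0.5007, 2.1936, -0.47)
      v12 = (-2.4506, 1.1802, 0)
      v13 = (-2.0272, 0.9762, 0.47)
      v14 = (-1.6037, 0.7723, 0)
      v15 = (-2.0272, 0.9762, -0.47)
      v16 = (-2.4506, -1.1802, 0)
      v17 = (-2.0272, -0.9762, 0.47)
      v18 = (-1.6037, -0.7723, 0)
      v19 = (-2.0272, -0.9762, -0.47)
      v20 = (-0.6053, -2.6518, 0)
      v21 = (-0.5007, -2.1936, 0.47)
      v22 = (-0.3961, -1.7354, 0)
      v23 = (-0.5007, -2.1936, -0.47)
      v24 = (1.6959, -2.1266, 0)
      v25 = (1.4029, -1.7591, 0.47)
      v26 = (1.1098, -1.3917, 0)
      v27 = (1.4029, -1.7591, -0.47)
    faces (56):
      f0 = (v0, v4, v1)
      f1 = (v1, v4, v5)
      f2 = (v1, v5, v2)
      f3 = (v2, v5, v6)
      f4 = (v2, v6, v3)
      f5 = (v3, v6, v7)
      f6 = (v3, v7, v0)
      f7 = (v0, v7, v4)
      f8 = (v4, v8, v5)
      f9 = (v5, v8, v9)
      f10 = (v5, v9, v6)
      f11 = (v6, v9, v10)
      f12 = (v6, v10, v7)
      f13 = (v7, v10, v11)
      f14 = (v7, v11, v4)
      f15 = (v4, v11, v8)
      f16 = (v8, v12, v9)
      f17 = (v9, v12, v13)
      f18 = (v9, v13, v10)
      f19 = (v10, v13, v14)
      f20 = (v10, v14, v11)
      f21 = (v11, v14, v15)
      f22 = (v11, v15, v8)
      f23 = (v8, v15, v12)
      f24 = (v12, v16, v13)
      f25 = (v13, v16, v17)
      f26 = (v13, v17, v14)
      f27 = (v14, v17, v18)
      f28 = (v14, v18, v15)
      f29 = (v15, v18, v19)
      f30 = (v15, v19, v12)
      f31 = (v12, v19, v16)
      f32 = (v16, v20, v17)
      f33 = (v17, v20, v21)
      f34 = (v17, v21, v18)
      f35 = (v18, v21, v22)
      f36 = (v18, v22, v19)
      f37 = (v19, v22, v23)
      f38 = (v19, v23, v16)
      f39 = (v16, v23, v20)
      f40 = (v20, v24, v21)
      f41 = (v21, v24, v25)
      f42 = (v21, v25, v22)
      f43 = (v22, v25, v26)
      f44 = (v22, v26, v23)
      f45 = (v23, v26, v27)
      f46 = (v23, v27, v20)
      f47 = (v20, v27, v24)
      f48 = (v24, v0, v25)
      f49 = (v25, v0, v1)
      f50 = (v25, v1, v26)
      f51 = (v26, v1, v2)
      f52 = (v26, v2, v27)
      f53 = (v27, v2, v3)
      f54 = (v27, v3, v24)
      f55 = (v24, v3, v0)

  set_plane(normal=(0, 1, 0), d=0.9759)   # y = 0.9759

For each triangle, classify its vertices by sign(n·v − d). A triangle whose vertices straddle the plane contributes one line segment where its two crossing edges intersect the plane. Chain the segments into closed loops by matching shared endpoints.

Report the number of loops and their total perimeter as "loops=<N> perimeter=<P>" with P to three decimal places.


loops=2 perimeter=5.575

Straddling triangles (18 of 56):
  (v0,v4,v1) [-+-] → (2.25004, 0.9759, 0)–(1.99572, 0.9759, 0.254316)  len=0.3597
  (v1,v4,v5) [-++] → (1.99572, 0.9759, 0.254316)–(1.78005, 0.9759, 0.47)  len=0.3050
  (v1,v5,v2) [-+-] → (1.78005, 0.9759, 0.47)–(1.5708, 0.9759, 0.260743)  len=0.2959
  (v2,v5,v6) [-++] → (1.5708, 0.9759, 0.260743)–(1.31004, 0.9759, 0)  len=0.3688
  (v2,v6,v3) [-+-] → (1.31004, 0.9759, 0)–(1.45046, 0.9759, -0.140423)  len=0.1986
  (v3,v6,v7) [-++] → (1.45046, 0.9759, -0.140423)–(1.78005, 0.9759, -0.47)  len=0.4661
  (v3,v7,v0) [-+-] → (1.78005, 0.9759, -0.47)–(1.98931, 0.9759, -0.260743)  len=0.2959
  (v0,v7,v4) [-++] → (1.98931, 0.9759, -0.260743)–(2.25004, 0.9759, 0)  len=0.3687
  (v10,v13,v14) [++-] → (-2.02658, 0.9759, 0.469308)–(-1.34841, 0.9759, 0)  len=0.8247
  (v10,v14,v11) [+-+] → (-1.34841, 0.9759, 0)–(-1.4457, 0.9759, -0.0673271)  len=0.1183
  (v11,v14,v15) [+-+] → (-1.4457, 0.9759, -0.0673271)–(-2.02658, 0.9759, -0.469308)  len=0.7064
  (v12,v16,v13) [+-+] → (-2.4506, 0.9759, 0)–(-2.02726, 0.9759, 0.469935)  len=0.6325
  (v13,v16,v17) [+--] → (-2.02726, 0.9759, 0.469935)–(-2.0272, 0.9759, 0.47)  len=0.0001
  (v13,v17,v14) [+--] → (-2.0272, 0.9759, 0.47)–(-2.02658, 0.9759, 0.469308)  len=0.0009
  (v14,v18,v15) [--+] → (-2.02713, 0.9759, -0.469919)–(-2.02658, 0.9759, -0.469308)  len=0.0008
  (v15,v18,v19) [+--] → (-2.02713, 0.9759, -0.469919)–(-2.0272, 0.9759, -0.47)  len=0.0001
  (v15,v19,v12) [+-+] → (-2.0272, 0.9759, -0.47)–(-2.41049, 0.9759, -0.0445284)  len=0.5727
  (v12,v19,v16) [+--] → (-2.41049, 0.9759, -0.0445284)–(-2.4506, 0.9759, 0)  len=0.0599

Chained into 2 loop(s):
  loop 1: 8 segments, perimeter = 2.6587
  loop 2: 10 segments, perimeter = 2.9165
Total perimeter = 5.575


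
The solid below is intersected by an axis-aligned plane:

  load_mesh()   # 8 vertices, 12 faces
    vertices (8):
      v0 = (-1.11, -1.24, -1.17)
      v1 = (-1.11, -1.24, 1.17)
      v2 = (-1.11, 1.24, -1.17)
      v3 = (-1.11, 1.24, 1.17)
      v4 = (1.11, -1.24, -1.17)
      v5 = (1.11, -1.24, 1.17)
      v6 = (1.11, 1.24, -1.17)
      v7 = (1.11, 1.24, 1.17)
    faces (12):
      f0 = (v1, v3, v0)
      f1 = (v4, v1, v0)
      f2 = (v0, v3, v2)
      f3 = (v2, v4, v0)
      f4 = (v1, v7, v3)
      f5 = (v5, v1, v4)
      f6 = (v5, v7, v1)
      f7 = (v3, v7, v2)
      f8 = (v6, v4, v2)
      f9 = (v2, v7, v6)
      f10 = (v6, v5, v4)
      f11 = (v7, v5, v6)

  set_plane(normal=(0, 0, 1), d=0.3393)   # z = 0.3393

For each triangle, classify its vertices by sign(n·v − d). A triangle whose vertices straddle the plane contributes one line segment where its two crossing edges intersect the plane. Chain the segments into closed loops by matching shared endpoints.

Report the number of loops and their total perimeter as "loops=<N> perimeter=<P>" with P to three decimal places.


Straddling triangles (8 of 12):
  (v1,v3,v0) [++-] → (-1.11, 0.3596, 0.3393)–(-1.11, -1.24, 0.3393)  len=1.5996
  (v4,v1,v0) [-+-] → (-0.3219, -1.24, 0.3393)–(-1.11, -1.24, 0.3393)  len=0.7881
  (v0,v3,v2) [-+-] → (-1.11, 0.3596, 0.3393)–(-1.11, 1.24, 0.3393)  len=0.8804
  (v5,v1,v4) [++-] → (-0.3219, -1.24, 0.3393)–(1.11, -1.24, 0.3393)  len=1.4319
  (v3,v7,v2) [++-] → (0.3219, 1.24, 0.3393)–(-1.11, 1.24, 0.3393)  len=1.4319
  (v2,v7,v6) [-+-] → (0.3219, 1.24, 0.3393)–(1.11, 1.24, 0.3393)  len=0.7881
  (v6,v5,v4) [-+-] → (1.11, -0.3596, 0.3393)–(1.11, -1.24, 0.3393)  len=0.8804
  (v7,v5,v6) [++-] → (1.11, -0.3596, 0.3393)–(1.11, 1.24, 0.3393)  len=1.5996

Chained into 1 loop(s):
  loop 1: 8 segments, perimeter = 9.4000
Total perimeter = 9.400

loops=1 perimeter=9.400


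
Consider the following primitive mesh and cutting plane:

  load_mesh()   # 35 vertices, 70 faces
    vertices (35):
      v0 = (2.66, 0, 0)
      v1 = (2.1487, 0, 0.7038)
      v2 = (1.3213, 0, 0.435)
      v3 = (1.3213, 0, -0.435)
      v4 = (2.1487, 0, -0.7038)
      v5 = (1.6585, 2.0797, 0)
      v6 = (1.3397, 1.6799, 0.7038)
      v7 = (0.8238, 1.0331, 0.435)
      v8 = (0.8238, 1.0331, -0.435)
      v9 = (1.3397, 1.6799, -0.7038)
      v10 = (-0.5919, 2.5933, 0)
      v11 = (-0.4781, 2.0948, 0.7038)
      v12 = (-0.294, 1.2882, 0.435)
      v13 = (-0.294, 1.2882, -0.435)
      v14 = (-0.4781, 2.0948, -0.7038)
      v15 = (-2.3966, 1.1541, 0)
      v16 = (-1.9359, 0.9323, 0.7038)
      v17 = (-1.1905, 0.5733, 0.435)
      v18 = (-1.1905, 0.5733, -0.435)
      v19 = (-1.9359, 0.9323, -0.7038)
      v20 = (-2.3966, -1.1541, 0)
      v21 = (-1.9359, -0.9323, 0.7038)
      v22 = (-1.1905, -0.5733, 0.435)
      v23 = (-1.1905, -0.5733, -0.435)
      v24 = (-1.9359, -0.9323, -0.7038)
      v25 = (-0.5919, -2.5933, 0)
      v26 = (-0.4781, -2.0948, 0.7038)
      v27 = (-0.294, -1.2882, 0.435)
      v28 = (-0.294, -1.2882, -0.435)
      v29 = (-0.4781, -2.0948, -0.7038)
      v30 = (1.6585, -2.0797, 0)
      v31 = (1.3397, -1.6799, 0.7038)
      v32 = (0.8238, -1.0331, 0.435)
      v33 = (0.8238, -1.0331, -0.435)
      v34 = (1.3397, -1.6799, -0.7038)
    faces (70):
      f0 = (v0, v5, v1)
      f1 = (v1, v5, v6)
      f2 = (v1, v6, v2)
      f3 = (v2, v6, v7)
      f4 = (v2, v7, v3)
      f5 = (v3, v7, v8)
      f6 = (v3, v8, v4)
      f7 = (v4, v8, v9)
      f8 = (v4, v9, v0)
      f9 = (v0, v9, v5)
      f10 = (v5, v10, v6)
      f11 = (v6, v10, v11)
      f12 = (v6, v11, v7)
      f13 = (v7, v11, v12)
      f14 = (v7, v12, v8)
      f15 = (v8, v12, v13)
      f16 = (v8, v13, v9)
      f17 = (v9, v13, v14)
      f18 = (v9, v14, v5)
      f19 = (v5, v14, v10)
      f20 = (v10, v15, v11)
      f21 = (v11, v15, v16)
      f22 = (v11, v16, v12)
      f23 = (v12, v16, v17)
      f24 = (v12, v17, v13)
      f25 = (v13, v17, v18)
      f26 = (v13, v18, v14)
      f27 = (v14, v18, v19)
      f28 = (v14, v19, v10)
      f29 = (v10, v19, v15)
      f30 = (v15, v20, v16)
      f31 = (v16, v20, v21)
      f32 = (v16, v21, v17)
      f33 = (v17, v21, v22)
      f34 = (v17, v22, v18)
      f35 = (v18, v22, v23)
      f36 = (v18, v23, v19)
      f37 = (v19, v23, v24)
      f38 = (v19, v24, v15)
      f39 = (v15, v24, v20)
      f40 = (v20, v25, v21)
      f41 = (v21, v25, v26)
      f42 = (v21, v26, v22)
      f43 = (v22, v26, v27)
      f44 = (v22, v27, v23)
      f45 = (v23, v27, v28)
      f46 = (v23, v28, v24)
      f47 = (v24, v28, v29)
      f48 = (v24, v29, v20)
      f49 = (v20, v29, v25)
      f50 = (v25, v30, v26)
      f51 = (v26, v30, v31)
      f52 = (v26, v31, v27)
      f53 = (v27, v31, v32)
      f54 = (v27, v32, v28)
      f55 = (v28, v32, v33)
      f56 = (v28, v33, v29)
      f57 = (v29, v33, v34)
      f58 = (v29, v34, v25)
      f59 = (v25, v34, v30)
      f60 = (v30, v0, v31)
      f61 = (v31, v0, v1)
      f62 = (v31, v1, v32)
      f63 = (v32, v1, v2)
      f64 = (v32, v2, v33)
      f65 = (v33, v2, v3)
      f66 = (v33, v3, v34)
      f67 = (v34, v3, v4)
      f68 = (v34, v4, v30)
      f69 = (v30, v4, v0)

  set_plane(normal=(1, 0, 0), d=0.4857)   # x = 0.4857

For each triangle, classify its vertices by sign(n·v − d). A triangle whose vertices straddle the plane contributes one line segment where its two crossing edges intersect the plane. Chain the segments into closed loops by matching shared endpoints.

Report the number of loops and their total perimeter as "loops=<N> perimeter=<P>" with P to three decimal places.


loops=2 perimeter=8.373

Straddling triangles (20 of 70):
  (v5,v10,v6) [+-+] → (0.4857, 2.34736, 0)–(0.4857, 2.08373, 0.392636)  len=0.4729
  (v6,v10,v11) [+--] → (0.4857, 2.08373, 0.392636)–(0.4857, 1.87482, 0.7038)  len=0.3748
  (v6,v11,v7) [+-+] → (0.4857, 1.87482, 0.7038)–(0.4857, 1.30882, 0.504807)  len=0.6000
  (v7,v11,v12) [+--] → (0.4857, 1.30882, 0.504807)–(0.4857, 1.11026, 0.435)  len=0.2105
  (v7,v12,v8) [+-+] → (0.4857, 1.11026, 0.435)–(0.4857, 1.11026, -0.171852)  len=0.6069
  (v8,v12,v13) [+--] → (0.4857, 1.11026, -0.171852)–(0.4857, 1.11026, -0.435)  len=0.2631
  (v8,v13,v9) [+-+] → (0.4857, 1.11026, -0.435)–(0.4857, 1.47514, -0.563288)  len=0.3868
  (v9,v13,v14) [+--] → (0.4857, 1.47514, -0.563288)–(0.4857, 1.87482, -0.7038)  len=0.4237
  (v9,v14,v5) [+-+] → (0.4857, 1.87482, -0.7038)–(0.4857, 2.08799, -0.386322)  len=0.3824
  (v5,v14,v10) [+--] → (0.4857, 2.08799, -0.386322)–(0.4857, 2.34736, 0)  len=0.4653
  (v25,v30,v26) [-+-] → (0.4857, -2.34736, 0)–(0.4857, -2.08799, 0.386322)  len=0.4653
  (v26,v30,v31) [-++] → (0.4857, -2.08799, 0.386322)–(0.4857, -1.87482, 0.7038)  len=0.3824
  (v26,v31,v27) [-+-] → (0.4857, -1.87482, 0.7038)–(0.4857, -1.47514, 0.563288)  len=0.4237
  (v27,v31,v32) [-++] → (0.4857, -1.47514, 0.563288)–(0.4857, -1.11026, 0.435)  len=0.3868
  (v27,v32,v28) [-+-] → (0.4857, -1.11026, 0.435)–(0.4857, -1.11026, 0.171852)  len=0.2631
  (v28,v32,v33) [-++] → (0.4857, -1.11026, 0.171852)–(0.4857, -1.11026, -0.435)  len=0.6069
  (v28,v33,v29) [-+-] → (0.4857, -1.11026, -0.435)–(0.4857, -1.30882, -0.504807)  len=0.2105
  (v29,v33,v34) [-++] → (0.4857, -1.30882, -0.504807)–(0.4857, -1.87482, -0.7038)  len=0.6000
  (v29,v34,v25) [-+-] → (0.4857, -1.87482, -0.7038)–(0.4857, -2.08373, -0.392636)  len=0.3748
  (v25,v34,v30) [-++] → (0.4857, -2.08373, -0.392636)–(0.4857, -2.34736, 0)  len=0.4729

Chained into 2 loop(s):
  loop 1: 10 segments, perimeter = 4.1863
  loop 2: 10 segments, perimeter = 4.1863
Total perimeter = 8.373


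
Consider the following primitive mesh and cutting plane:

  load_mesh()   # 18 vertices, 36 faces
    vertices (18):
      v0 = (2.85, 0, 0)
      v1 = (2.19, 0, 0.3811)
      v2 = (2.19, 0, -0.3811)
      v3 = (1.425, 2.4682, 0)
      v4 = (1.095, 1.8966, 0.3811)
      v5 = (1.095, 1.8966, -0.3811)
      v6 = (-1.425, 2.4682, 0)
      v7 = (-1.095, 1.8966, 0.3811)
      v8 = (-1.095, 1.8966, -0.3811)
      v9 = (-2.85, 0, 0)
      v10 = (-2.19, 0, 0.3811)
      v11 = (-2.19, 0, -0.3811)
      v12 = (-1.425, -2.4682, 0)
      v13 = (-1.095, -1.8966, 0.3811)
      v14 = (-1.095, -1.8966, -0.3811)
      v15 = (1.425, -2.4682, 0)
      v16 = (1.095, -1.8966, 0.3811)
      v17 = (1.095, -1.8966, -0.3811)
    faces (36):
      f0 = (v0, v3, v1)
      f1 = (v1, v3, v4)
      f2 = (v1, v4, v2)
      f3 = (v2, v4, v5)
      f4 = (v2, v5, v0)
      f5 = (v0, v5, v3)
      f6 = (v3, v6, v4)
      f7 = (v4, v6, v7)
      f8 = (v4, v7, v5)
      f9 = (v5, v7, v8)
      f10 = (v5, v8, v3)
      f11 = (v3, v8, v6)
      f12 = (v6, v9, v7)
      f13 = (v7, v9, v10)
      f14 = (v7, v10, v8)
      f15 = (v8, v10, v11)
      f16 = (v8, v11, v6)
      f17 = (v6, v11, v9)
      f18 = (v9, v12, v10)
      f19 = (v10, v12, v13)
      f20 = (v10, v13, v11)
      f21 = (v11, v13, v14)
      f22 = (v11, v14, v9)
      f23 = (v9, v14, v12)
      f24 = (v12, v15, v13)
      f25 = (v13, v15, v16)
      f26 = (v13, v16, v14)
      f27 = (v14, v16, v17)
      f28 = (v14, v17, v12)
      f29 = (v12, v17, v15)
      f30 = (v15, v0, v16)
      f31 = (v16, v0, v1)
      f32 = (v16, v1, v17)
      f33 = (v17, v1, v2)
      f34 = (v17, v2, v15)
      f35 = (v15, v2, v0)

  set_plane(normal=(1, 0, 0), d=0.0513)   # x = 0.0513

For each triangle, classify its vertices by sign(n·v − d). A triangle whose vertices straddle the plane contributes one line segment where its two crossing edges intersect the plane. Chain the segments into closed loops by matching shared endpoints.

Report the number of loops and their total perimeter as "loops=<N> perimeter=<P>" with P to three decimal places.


loops=2 perimeter=4.272

Straddling triangles (12 of 36):
  (v3,v6,v4) [+-+] → (0.0513, 2.4682, 0)–(0.0513, 2.13334, 0.223261)  len=0.4025
  (v4,v6,v7) [+--] → (0.0513, 2.13334, 0.223261)–(0.0513, 1.8966, 0.3811)  len=0.2845
  (v4,v7,v5) [+-+] → (0.0513, 1.8966, 0.3811)–(0.0513, 1.8966, -0.0178543)  len=0.3990
  (v5,v7,v8) [+--] → (0.0513, 1.8966, -0.0178543)–(0.0513, 1.8966, -0.3811)  len=0.3632
  (v5,v8,v3) [+-+] → (0.0513, 1.8966, -0.3811)–(0.0513, 2.15661, -0.207745)  len=0.3125
  (v3,v8,v6) [+--] → (0.0513, 2.15661, -0.207745)–(0.0513, 2.4682, 0)  len=0.3745
  (v12,v15,v13) [-+-] → (0.0513, -2.4682, 0)–(0.0513, -2.15661, 0.207745)  len=0.3745
  (v13,v15,v16) [-++] → (0.0513, -2.15661, 0.207745)–(0.0513, -1.8966, 0.3811)  len=0.3125
  (v13,v16,v14) [-+-] → (0.0513, -1.8966, 0.3811)–(0.0513, -1.8966, 0.0178543)  len=0.3632
  (v14,v16,v17) [-++] → (0.0513, -1.8966, 0.0178543)–(0.0513, -1.8966, -0.3811)  len=0.3990
  (v14,v17,v12) [-+-] → (0.0513, -1.8966, -0.3811)–(0.0513, -2.13334, -0.223261)  len=0.2845
  (v12,v17,v15) [-++] → (0.0513, -2.13334, -0.223261)–(0.0513, -2.4682, 0)  len=0.4025

Chained into 2 loop(s):
  loop 1: 6 segments, perimeter = 2.1362
  loop 2: 6 segments, perimeter = 2.1362
Total perimeter = 4.272


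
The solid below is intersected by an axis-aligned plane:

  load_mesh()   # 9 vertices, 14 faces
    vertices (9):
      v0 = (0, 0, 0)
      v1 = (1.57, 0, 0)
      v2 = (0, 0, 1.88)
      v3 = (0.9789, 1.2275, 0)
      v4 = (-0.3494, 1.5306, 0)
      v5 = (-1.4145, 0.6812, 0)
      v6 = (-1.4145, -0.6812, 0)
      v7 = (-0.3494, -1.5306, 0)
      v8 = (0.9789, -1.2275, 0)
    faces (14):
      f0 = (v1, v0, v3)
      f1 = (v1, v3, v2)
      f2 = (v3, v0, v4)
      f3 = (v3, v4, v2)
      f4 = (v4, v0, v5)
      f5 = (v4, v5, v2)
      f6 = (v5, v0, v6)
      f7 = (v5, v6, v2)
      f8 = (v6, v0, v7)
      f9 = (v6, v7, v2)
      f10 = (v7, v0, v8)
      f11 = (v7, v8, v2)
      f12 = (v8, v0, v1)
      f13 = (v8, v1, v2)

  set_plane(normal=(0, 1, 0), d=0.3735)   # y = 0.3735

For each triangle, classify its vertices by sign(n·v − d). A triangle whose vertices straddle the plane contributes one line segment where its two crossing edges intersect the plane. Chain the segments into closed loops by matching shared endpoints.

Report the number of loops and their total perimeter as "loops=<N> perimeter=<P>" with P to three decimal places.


Straddling triangles (8 of 14):
  (v1,v0,v3) [--+] → (0.297857, 0.3735, 0)–(1.39014, 0.3735, 0)  len=1.0923
  (v1,v3,v2) [-+-] → (1.39014, 0.3735, 0)–(0.297857, 0.3735, 1.30796)  len=1.7041
  (v3,v0,v4) [+-+] → (0.297857, 0.3735, 0)–(-0.0852613, 0.3735, 0)  len=0.3831
  (v3,v4,v2) [++-] → (-0.0852613, 0.3735, 1.42124)–(0.297857, 0.3735, 1.30796)  len=0.3995
  (v4,v0,v5) [+-+] → (-0.0852613, 0.3735, 0)–(-0.775566, 0.3735, 0)  len=0.6903
  (v4,v5,v2) [++-] → (-0.775566, 0.3735, 0.849201)–(-0.0852613, 0.3735, 1.42124)  len=0.8965
  (v5,v0,v6) [+--] → (-0.775566, 0.3735, 0)–(-1.4145, 0.3735, 0)  len=0.6389
  (v5,v6,v2) [+--] → (-1.4145, 0.3735, 0)–(-0.775566, 0.3735, 0.849201)  len=1.0627

Chained into 1 loop(s):
  loop 1: 8 segments, perimeter = 6.8675
Total perimeter = 6.867

loops=1 perimeter=6.867


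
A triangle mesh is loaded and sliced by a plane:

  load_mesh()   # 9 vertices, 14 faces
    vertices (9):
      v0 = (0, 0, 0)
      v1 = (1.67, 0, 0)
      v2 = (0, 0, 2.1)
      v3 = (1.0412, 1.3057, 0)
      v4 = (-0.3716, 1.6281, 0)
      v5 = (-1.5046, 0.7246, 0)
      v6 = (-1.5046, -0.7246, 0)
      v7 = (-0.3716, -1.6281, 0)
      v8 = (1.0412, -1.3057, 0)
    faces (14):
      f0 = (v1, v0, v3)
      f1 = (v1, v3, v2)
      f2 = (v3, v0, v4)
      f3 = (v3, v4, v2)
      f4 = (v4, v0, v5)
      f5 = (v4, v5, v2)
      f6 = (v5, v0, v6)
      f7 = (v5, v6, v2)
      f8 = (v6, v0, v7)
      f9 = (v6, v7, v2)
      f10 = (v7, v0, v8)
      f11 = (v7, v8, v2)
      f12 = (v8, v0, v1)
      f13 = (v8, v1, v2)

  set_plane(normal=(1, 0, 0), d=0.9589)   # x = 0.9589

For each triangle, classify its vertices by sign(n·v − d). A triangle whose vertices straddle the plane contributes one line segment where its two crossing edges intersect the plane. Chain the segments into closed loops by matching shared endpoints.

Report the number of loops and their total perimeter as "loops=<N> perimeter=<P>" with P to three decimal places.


Straddling triangles (8 of 14):
  (v1,v0,v3) [+-+] → (0.9589, 0, 0)–(0.9589, 1.20249, 0)  len=1.2025
  (v1,v3,v2) [++-] → (0.9589, 1.20249, 0.165991)–(0.9589, 0, 0.894198)  len=1.4058
  (v3,v0,v4) [+--] → (0.9589, 1.20249, 0)–(0.9589, 1.32448, 0)  len=0.1220
  (v3,v4,v2) [+--] → (0.9589, 1.32448, 0)–(0.9589, 1.20249, 0.165991)  len=0.2060
  (v7,v0,v8) [--+] → (0.9589, -1.20249, 0)–(0.9589, -1.32448, 0)  len=0.1220
  (v7,v8,v2) [-+-] → (0.9589, -1.32448, 0)–(0.9589, -1.20249, 0.165991)  len=0.2060
  (v8,v0,v1) [+-+] → (0.9589, -1.20249, 0)–(0.9589, 0, 0)  len=1.2025
  (v8,v1,v2) [++-] → (0.9589, 0, 0.894198)–(0.9589, -1.20249, 0.165991)  len=1.4058

Chained into 1 loop(s):
  loop 1: 8 segments, perimeter = 5.8726
Total perimeter = 5.873

loops=1 perimeter=5.873


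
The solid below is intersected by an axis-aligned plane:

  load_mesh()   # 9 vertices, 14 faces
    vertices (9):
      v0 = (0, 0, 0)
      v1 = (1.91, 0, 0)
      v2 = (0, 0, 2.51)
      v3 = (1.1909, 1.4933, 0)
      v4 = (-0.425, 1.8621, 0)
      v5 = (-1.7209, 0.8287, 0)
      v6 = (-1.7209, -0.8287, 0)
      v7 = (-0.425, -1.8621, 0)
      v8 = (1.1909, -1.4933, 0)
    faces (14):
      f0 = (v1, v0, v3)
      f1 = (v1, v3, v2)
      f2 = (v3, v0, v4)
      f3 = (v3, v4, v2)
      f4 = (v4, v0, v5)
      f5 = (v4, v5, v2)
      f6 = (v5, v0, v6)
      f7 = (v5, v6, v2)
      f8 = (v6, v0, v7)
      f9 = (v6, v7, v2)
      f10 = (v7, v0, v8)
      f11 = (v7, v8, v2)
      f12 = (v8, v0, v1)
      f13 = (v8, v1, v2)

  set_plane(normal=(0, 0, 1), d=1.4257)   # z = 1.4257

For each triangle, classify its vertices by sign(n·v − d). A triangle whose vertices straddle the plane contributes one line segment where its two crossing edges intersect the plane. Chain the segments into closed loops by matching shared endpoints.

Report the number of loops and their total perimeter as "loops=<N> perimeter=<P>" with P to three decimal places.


Straddling triangles (7 of 14):
  (v1,v3,v2) [--+] → (0.514459, 0.645094, 1.4257)–(0.825105, 0, 1.4257)  len=0.7160
  (v3,v4,v2) [--+] → (-0.183597, 0.804412, 1.4257)–(0.514459, 0.645094, 1.4257)  len=0.7160
  (v4,v5,v2) [--+] → (-0.743415, 0.357992, 1.4257)–(-0.183597, 0.804412, 1.4257)  len=0.7160
  (v5,v6,v2) [--+] → (-0.743415, -0.357992, 1.4257)–(-0.743415, 0.357992, 1.4257)  len=0.7160
  (v6,v7,v2) [--+] → (-0.183597, -0.804412, 1.4257)–(-0.743415, -0.357992, 1.4257)  len=0.7160
  (v7,v8,v2) [--+] → (0.514459, -0.645094, 1.4257)–(-0.183597, -0.804412, 1.4257)  len=0.7160
  (v8,v1,v2) [--+] → (0.825105, 0, 1.4257)–(0.514459, -0.645094, 1.4257)  len=0.7160

Chained into 1 loop(s):
  loop 1: 7 segments, perimeter = 5.0120
Total perimeter = 5.012

loops=1 perimeter=5.012


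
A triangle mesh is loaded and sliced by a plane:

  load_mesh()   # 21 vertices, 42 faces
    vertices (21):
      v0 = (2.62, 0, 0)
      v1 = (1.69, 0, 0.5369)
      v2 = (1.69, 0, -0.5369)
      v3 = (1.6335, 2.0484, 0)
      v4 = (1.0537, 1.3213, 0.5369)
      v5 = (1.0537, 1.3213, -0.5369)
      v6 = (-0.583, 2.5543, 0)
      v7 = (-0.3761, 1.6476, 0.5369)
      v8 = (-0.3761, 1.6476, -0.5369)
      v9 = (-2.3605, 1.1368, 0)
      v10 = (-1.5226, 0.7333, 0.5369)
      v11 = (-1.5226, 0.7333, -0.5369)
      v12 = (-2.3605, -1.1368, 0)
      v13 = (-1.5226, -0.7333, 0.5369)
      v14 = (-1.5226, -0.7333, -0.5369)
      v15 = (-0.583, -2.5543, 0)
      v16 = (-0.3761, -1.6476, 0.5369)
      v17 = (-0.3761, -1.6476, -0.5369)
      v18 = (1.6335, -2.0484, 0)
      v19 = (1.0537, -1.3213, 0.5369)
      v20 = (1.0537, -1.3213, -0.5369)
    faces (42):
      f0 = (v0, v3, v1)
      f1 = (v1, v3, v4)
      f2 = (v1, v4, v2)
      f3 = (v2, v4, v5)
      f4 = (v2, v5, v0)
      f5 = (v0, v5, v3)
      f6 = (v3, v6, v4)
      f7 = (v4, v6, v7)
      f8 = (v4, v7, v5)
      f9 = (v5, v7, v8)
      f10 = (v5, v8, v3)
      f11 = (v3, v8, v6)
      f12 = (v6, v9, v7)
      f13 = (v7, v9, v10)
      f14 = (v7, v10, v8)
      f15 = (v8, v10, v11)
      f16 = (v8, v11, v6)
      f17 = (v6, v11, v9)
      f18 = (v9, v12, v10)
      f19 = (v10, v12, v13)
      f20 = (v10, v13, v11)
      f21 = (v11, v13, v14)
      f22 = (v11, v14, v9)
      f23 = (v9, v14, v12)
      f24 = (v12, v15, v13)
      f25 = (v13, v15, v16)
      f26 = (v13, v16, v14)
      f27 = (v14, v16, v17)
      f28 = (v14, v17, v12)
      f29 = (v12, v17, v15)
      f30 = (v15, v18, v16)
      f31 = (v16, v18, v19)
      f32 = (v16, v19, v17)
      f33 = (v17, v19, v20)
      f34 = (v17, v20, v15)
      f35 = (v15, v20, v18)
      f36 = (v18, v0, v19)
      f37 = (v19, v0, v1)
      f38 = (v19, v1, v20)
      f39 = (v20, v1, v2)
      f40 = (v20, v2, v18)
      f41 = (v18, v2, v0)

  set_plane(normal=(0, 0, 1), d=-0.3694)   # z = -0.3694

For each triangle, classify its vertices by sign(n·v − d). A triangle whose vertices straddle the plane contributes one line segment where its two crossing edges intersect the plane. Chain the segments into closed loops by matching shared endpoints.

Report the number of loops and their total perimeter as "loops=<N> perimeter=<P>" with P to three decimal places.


Straddling triangles (28 of 42):
  (v1,v4,v2) [++-] → (1.59074, 0.206107, -0.3694)–(1.69, 0, -0.3694)  len=0.2288
  (v2,v4,v5) [-+-] → (1.59074, 0.206107, -0.3694)–(1.0537, 1.3213, -0.3694)  len=1.2378
  (v2,v5,v0) [--+] → (1.54235, 0.909086, -0.3694)–(1.98014, 0, -0.3694)  len=1.0090
  (v0,v5,v3) [+-+] → (1.54235, 0.909086, -0.3694)–(1.23458, 1.54814, -0.3694)  len=0.7093
  (v4,v7,v5) [++-] → (0.830668, 1.3722, -0.3694)–(1.0537, 1.3213, -0.3694)  len=0.2288
  (v5,v7,v8) [-+-] → (0.830668, 1.3722, -0.3694)–(-0.3761, 1.6476, -0.3694)  len=1.2378
  (v5,v8,v3) [--+] → (0.250847, 1.77264, -0.3694)–(1.23458, 1.54814, -0.3694)  len=1.0090
  (v3,v8,v6) [+-+] → (0.250847, 1.77264, -0.3694)–(-0.440648, 1.93047, -0.3694)  len=0.7093
  (v7,v10,v8) [++-] → (-0.55494, 1.50498, -0.3694)–(-0.3761, 1.6476, -0.3694)  len=0.2287
  (v8,v10,v11) [-+-] → (-0.55494, 1.50498, -0.3694)–(-1.5226, 0.7333, -0.3694)  len=1.2377
  (v8,v11,v6) [--+] → (-1.22947, 1.30141, -0.3694)–(-0.440648, 1.93047, -0.3694)  len=1.0089
  (v6,v11,v9) [+-+] → (-1.22947, 1.30141, -0.3694)–(-1.784, 0.859182, -0.3694)  len=0.7093
  (v10,v13,v11) [++-] → (-1.5226, 0.504528, -0.3694)–(-1.5226, 0.7333, -0.3694)  len=0.2288
  (v11,v13,v14) [-+-] → (-1.5226, 0.504528, -0.3694)–(-1.5226, -0.7333, -0.3694)  len=1.2378
  (v11,v14,v9) [--+] → (-1.784, -0.149873, -0.3694)–(-1.784, 0.859182, -0.3694)  len=1.0091
  (v9,v14,v12) [+-+] → (-1.784, -0.149873, -0.3694)–(-1.784, -0.859182, -0.3694)  len=0.7093
  (v13,v16,v14) [++-] → (-1.34376, -0.87592, -0.3694)–(-1.5226, -0.7333, -0.3694)  len=0.2287
  (v14,v16,v17) [-+-] → (-1.34376, -0.87592, -0.3694)–(-0.3761, -1.6476, -0.3694)  len=1.2377
  (v14,v17,v12) [--+] → (-0.995185, -1.48824, -0.3694)–(-1.784, -0.859182, -0.3694)  len=1.0089
  (v12,v17,v15) [+-+] → (-0.995185, -1.48824, -0.3694)–(-0.440648, -1.93047, -0.3694)  len=0.7093
  (v16,v19,v17) [++-] → (-0.153068, -1.5967, -0.3694)–(-0.3761, -1.6476, -0.3694)  len=0.2288
  (v17,v19,v20) [-+-] → (-0.153068, -1.5967, -0.3694)–(1.0537, -1.3213, -0.3694)  len=1.2378
  (v17,v20,v15) [--+] → (0.543089, -1.70597, -0.3694)–(-0.440648, -1.93047, -0.3694)  len=1.0090
  (v15,v20,v18) [+-+] → (0.543089, -1.70597, -0.3694)–(1.23458, -1.54814, -0.3694)  len=0.7093
  (v19,v1,v20) [++-] → (1.15296, -1.11519, -0.3694)–(1.0537, -1.3213, -0.3694)  len=0.2288
  (v20,v1,v2) [-+-] → (1.15296, -1.11519, -0.3694)–(1.69, 0, -0.3694)  len=1.2378
  (v20,v2,v18) [--+] → (1.67237, -0.639052, -0.3694)–(1.23458, -1.54814, -0.3694)  len=1.0090
  (v18,v2,v0) [+-+] → (1.67237, -0.639052, -0.3694)–(1.98014, 0, -0.3694)  len=0.7093

Chained into 2 loop(s):
  loop 1: 14 segments, perimeter = 10.2656
  loop 2: 14 segments, perimeter = 12.0280
Total perimeter = 22.294

loops=2 perimeter=22.294


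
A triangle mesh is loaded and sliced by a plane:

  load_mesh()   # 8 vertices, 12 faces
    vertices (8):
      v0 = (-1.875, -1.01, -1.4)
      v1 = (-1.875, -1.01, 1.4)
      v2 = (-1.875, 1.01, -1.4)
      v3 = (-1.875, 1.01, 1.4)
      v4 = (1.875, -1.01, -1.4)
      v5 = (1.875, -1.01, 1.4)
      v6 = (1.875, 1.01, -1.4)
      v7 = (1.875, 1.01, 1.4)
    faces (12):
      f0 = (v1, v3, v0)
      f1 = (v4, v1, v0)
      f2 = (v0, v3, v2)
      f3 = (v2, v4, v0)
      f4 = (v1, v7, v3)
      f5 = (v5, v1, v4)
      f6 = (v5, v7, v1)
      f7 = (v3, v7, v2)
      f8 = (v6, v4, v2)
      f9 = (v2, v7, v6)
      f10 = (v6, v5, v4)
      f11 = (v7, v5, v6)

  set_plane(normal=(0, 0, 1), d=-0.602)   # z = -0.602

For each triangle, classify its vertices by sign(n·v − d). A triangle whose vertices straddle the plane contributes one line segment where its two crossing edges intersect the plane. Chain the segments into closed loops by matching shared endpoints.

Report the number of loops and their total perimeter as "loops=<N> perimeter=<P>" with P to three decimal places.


Straddling triangles (8 of 12):
  (v1,v3,v0) [++-] → (-1.875, -0.4343, -0.602)–(-1.875, -1.01, -0.602)  len=0.5757
  (v4,v1,v0) [-+-] → (0.80625, -1.01, -0.602)–(-1.875, -1.01, -0.602)  len=2.6813
  (v0,v3,v2) [-+-] → (-1.875, -0.4343, -0.602)–(-1.875, 1.01, -0.602)  len=1.4443
  (v5,v1,v4) [++-] → (0.80625, -1.01, -0.602)–(1.875, -1.01, -0.602)  len=1.0688
  (v3,v7,v2) [++-] → (-0.80625, 1.01, -0.602)–(-1.875, 1.01, -0.602)  len=1.0688
  (v2,v7,v6) [-+-] → (-0.80625, 1.01, -0.602)–(1.875, 1.01, -0.602)  len=2.6813
  (v6,v5,v4) [-+-] → (1.875, 0.4343, -0.602)–(1.875, -1.01, -0.602)  len=1.4443
  (v7,v5,v6) [++-] → (1.875, 0.4343, -0.602)–(1.875, 1.01, -0.602)  len=0.5757

Chained into 1 loop(s):
  loop 1: 8 segments, perimeter = 11.5400
Total perimeter = 11.540

loops=1 perimeter=11.540


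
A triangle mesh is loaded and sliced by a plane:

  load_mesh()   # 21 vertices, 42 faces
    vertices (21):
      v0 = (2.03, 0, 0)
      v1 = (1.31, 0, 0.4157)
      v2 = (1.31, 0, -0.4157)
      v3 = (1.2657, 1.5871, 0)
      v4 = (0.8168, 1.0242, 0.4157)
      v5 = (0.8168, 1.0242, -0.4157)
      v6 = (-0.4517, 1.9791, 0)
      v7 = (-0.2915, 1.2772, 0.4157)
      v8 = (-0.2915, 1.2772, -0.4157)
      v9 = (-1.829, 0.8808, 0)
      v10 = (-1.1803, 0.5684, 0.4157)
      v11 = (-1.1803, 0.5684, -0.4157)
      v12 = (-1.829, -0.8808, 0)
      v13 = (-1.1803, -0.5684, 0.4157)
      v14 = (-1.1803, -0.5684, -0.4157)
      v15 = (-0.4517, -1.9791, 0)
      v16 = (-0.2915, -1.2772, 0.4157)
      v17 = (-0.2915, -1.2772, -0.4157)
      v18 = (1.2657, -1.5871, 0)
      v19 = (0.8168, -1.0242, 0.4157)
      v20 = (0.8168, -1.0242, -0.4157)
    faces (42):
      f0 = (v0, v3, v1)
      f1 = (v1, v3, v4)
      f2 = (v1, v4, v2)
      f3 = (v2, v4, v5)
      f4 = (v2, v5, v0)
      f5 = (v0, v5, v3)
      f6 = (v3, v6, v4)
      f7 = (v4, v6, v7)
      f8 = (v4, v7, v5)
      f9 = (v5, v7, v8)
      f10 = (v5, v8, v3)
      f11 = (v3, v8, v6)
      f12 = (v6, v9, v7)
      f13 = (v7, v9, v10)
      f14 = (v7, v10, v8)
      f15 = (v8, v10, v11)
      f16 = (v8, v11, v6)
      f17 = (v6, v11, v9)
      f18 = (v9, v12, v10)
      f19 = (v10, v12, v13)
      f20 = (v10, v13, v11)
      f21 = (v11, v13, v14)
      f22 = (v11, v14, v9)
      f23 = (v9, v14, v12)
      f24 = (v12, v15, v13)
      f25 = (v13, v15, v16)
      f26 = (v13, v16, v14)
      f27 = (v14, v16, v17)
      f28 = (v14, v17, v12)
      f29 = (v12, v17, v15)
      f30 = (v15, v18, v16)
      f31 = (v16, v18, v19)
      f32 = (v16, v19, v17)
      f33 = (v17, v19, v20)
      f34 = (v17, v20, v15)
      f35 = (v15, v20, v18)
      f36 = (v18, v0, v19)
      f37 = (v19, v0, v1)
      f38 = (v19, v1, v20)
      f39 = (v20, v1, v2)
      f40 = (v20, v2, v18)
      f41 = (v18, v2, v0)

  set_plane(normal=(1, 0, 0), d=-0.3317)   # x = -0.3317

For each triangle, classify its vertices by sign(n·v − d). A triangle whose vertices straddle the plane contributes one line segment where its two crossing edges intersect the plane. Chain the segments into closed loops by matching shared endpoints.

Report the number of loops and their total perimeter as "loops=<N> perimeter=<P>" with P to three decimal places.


Straddling triangles (16 of 42):
  (v3,v6,v4) [+-+] → (-0.3317, 1.95171, 0)–(-0.3317, 1.88877, 0.0393252)  len=0.0742
  (v4,v6,v7) [+-+] → (-0.3317, 1.88877, 0.0393252)–(-0.3317, 1.45333, 0.311386)  len=0.5134
  (v3,v8,v6) [++-] → (-0.3317, 1.45333, -0.311386)–(-0.3317, 1.95171, 0)  len=0.5877
  (v6,v9,v7) [--+] → (-0.3317, 1.26684, 0.404831)–(-0.3317, 1.45333, 0.311386)  len=0.2086
  (v7,v9,v10) [+--] → (-0.3317, 1.26684, 0.404831)–(-0.3317, 1.24514, 0.4157)  len=0.0243
  (v7,v10,v8) [+-+] → (-0.3317, 1.24514, 0.4157)–(-0.3317, 1.24514, -0.378096)  len=0.7938
  (v8,v10,v11) [+--] → (-0.3317, 1.24514, -0.378096)–(-0.3317, 1.24514, -0.4157)  len=0.0376
  (v8,v11,v6) [+--] → (-0.3317, 1.24514, -0.4157)–(-0.3317, 1.45333, -0.311386)  len=0.2329
  (v13,v15,v16) [--+] → (-0.3317, -1.45333, 0.311386)–(-0.3317, -1.24514, 0.4157)  len=0.2329
  (v13,v16,v14) [-+-] → (-0.3317, -1.24514, 0.4157)–(-0.3317, -1.24514, 0.378096)  len=0.0376
  (v14,v16,v17) [-++] → (-0.3317, -1.24514, 0.378096)–(-0.3317, -1.24514, -0.4157)  len=0.7938
  (v14,v17,v12) [-+-] → (-0.3317, -1.24514, -0.4157)–(-0.3317, -1.26684, -0.404831)  len=0.0243
  (v12,v17,v15) [-+-] → (-0.3317, -1.26684, -0.404831)–(-0.3317, -1.45333, -0.311386)  len=0.2086
  (v15,v18,v16) [-++] → (-0.3317, -1.95171, 0)–(-0.3317, -1.45333, 0.311386)  len=0.5877
  (v17,v20,v15) [++-] → (-0.3317, -1.88877, -0.0393252)–(-0.3317, -1.45333, -0.311386)  len=0.5134
  (v15,v20,v18) [-++] → (-0.3317, -1.88877, -0.0393252)–(-0.3317, -1.95171, 0)  len=0.0742

Chained into 2 loop(s):
  loop 1: 8 segments, perimeter = 2.4724
  loop 2: 8 segments, perimeter = 2.4724
Total perimeter = 4.945

loops=2 perimeter=4.945


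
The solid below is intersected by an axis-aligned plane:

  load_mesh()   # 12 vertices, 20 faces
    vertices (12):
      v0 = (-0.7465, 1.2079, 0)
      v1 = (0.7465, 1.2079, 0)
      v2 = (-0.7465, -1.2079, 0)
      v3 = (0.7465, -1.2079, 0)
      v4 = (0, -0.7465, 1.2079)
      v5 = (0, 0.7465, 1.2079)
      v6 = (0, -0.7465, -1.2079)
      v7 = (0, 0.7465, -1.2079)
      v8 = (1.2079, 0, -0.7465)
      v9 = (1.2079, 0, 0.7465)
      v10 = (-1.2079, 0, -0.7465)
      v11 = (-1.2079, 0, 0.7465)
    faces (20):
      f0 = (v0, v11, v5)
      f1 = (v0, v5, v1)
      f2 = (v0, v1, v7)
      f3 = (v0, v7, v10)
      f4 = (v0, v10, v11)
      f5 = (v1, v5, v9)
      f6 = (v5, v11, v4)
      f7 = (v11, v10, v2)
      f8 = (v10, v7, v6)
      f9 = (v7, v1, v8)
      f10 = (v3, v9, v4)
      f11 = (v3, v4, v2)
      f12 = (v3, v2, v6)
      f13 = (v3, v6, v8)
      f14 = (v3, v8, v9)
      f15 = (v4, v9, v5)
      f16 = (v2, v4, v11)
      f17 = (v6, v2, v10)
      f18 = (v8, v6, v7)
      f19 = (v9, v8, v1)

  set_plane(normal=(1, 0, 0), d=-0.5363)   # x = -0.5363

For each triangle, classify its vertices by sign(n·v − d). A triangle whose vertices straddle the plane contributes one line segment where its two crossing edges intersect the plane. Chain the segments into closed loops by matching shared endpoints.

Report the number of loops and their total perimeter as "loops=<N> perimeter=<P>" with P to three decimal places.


loops=1 perimeter=6.867

Straddling triangles (10 of 20):
  (v0,v11,v5) [--+] → (-0.5363, 0.415059, 1.00304)–(-0.5363, 1.07798, 0.340121)  len=0.9375
  (v0,v5,v1) [-++] → (-0.5363, 1.07798, 0.340121)–(-0.5363, 1.2079, 0)  len=0.3641
  (v0,v1,v7) [-++] → (-0.5363, 1.2079, 0)–(-0.5363, 1.07798, -0.340121)  len=0.3641
  (v0,v7,v10) [-+-] → (-0.5363, 1.07798, -0.340121)–(-0.5363, 0.415059, -1.00304)  len=0.9375
  (v5,v11,v4) [+-+] → (-0.5363, 0.415059, 1.00304)–(-0.5363, -0.415059, 1.00304)  len=0.8301
  (v10,v7,v6) [-++] → (-0.5363, 0.415059, -1.00304)–(-0.5363, -0.415059, -1.00304)  len=0.8301
  (v3,v4,v2) [++-] → (-0.5363, -1.07798, 0.340121)–(-0.5363, -1.2079, 0)  len=0.3641
  (v3,v2,v6) [+-+] → (-0.5363, -1.2079, 0)–(-0.5363, -1.07798, -0.340121)  len=0.3641
  (v2,v4,v11) [-+-] → (-0.5363, -1.07798, 0.340121)–(-0.5363, -0.415059, 1.00304)  len=0.9375
  (v6,v2,v10) [+--] → (-0.5363, -1.07798, -0.340121)–(-0.5363, -0.415059, -1.00304)  len=0.9375

Chained into 1 loop(s):
  loop 1: 10 segments, perimeter = 6.8666
Total perimeter = 6.867
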